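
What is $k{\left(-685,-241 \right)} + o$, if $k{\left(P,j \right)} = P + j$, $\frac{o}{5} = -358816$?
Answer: $-1795006$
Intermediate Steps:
$o = -1794080$ ($o = 5 \left(-358816\right) = -1794080$)
$k{\left(-685,-241 \right)} + o = \left(-685 - 241\right) - 1794080 = -926 - 1794080 = -1795006$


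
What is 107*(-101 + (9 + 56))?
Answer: -3852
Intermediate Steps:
107*(-101 + (9 + 56)) = 107*(-101 + 65) = 107*(-36) = -3852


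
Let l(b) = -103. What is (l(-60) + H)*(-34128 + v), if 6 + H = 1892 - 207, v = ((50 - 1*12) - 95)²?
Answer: -48665304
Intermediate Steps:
v = 3249 (v = ((50 - 12) - 95)² = (38 - 95)² = (-57)² = 3249)
H = 1679 (H = -6 + (1892 - 207) = -6 + 1685 = 1679)
(l(-60) + H)*(-34128 + v) = (-103 + 1679)*(-34128 + 3249) = 1576*(-30879) = -48665304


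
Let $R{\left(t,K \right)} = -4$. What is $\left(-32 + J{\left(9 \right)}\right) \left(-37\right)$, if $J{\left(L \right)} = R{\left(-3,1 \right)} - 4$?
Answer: $1480$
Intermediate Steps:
$J{\left(L \right)} = -8$ ($J{\left(L \right)} = -4 - 4 = -8$)
$\left(-32 + J{\left(9 \right)}\right) \left(-37\right) = \left(-32 - 8\right) \left(-37\right) = \left(-40\right) \left(-37\right) = 1480$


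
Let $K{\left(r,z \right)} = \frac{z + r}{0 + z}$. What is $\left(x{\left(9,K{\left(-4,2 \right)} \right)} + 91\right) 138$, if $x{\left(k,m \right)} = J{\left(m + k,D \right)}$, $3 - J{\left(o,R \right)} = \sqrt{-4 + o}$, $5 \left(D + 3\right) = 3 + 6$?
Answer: $12696$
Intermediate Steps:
$D = - \frac{6}{5}$ ($D = -3 + \frac{3 + 6}{5} = -3 + \frac{1}{5} \cdot 9 = -3 + \frac{9}{5} = - \frac{6}{5} \approx -1.2$)
$J{\left(o,R \right)} = 3 - \sqrt{-4 + o}$
$K{\left(r,z \right)} = \frac{r + z}{z}$
$x{\left(k,m \right)} = 3 - \sqrt{-4 + k + m}$ ($x{\left(k,m \right)} = 3 - \sqrt{-4 + \left(m + k\right)} = 3 - \sqrt{-4 + \left(k + m\right)} = 3 - \sqrt{-4 + k + m}$)
$\left(x{\left(9,K{\left(-4,2 \right)} \right)} + 91\right) 138 = \left(\left(3 - \sqrt{-4 + 9 + \frac{-4 + 2}{2}}\right) + 91\right) 138 = \left(\left(3 - \sqrt{-4 + 9 + \frac{1}{2} \left(-2\right)}\right) + 91\right) 138 = \left(\left(3 - \sqrt{-4 + 9 - 1}\right) + 91\right) 138 = \left(\left(3 - \sqrt{4}\right) + 91\right) 138 = \left(\left(3 - 2\right) + 91\right) 138 = \left(1 + 91\right) 138 = 92 \cdot 138 = 12696$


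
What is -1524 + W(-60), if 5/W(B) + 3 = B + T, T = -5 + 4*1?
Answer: -97541/64 ≈ -1524.1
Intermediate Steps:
T = -1 (T = -5 + 4 = -1)
W(B) = 5/(-4 + B) (W(B) = 5/(-3 + (B - 1)) = 5/(-3 + (-1 + B)) = 5/(-4 + B))
-1524 + W(-60) = -1524 + 5/(-4 - 60) = -1524 + 5/(-64) = -1524 + 5*(-1/64) = -1524 - 5/64 = -97541/64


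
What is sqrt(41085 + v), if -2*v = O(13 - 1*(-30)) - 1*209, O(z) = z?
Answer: 4*sqrt(2573) ≈ 202.90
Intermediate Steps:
v = 83 (v = -((13 - 1*(-30)) - 1*209)/2 = -((13 + 30) - 209)/2 = -(43 - 209)/2 = -1/2*(-166) = 83)
sqrt(41085 + v) = sqrt(41085 + 83) = sqrt(41168) = 4*sqrt(2573)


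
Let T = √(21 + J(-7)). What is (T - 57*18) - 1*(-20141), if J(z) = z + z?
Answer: 19115 + √7 ≈ 19118.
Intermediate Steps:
J(z) = 2*z
T = √7 (T = √(21 + 2*(-7)) = √(21 - 14) = √7 ≈ 2.6458)
(T - 57*18) - 1*(-20141) = (√7 - 57*18) - 1*(-20141) = (√7 - 1026) + 20141 = (-1026 + √7) + 20141 = 19115 + √7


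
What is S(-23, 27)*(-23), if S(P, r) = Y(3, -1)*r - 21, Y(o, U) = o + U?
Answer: -759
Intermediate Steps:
Y(o, U) = U + o
S(P, r) = -21 + 2*r (S(P, r) = (-1 + 3)*r - 21 = 2*r - 21 = -21 + 2*r)
S(-23, 27)*(-23) = (-21 + 2*27)*(-23) = (-21 + 54)*(-23) = 33*(-23) = -759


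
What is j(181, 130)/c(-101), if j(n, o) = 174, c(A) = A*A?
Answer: 174/10201 ≈ 0.017057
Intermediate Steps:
c(A) = A**2
j(181, 130)/c(-101) = 174/((-101)**2) = 174/10201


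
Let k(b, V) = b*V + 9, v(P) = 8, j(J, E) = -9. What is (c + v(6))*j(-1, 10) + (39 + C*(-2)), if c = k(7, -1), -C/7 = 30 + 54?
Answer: 1125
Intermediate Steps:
C = -588 (C = -7*(30 + 54) = -7*84 = -588)
k(b, V) = 9 + V*b (k(b, V) = V*b + 9 = 9 + V*b)
c = 2 (c = 9 - 1*7 = 9 - 7 = 2)
(c + v(6))*j(-1, 10) + (39 + C*(-2)) = (2 + 8)*(-9) + (39 - 588*(-2)) = 10*(-9) + (39 + 1176) = -90 + 1215 = 1125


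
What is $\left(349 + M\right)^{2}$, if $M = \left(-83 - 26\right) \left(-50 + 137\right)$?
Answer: $83429956$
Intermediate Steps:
$M = -9483$ ($M = \left(-109\right) 87 = -9483$)
$\left(349 + M\right)^{2} = \left(349 - 9483\right)^{2} = \left(-9134\right)^{2} = 83429956$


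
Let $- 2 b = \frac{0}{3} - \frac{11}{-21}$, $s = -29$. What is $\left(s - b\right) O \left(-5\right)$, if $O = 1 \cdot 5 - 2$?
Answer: $\frac{6035}{14} \approx 431.07$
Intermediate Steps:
$O = 3$ ($O = 5 - 2 = 3$)
$b = - \frac{11}{42}$ ($b = - \frac{\frac{0}{3} - \frac{11}{-21}}{2} = - \frac{0 \cdot \frac{1}{3} - - \frac{11}{21}}{2} = - \frac{0 + \frac{11}{21}}{2} = \left(- \frac{1}{2}\right) \frac{11}{21} = - \frac{11}{42} \approx -0.2619$)
$\left(s - b\right) O \left(-5\right) = \left(-29 - - \frac{11}{42}\right) 3 \left(-5\right) = \left(-29 + \frac{11}{42}\right) 3 \left(-5\right) = \left(- \frac{1207}{42}\right) 3 \left(-5\right) = \left(- \frac{1207}{14}\right) \left(-5\right) = \frac{6035}{14}$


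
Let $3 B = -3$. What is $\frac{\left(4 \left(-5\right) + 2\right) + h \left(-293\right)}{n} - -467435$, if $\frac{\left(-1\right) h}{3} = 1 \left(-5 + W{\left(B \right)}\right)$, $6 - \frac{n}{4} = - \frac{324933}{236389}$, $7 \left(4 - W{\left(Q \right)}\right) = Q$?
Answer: $\frac{1901242981955}{4067623} \approx 4.6741 \cdot 10^{5}$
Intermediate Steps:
$B = -1$ ($B = \frac{1}{3} \left(-3\right) = -1$)
$W{\left(Q \right)} = 4 - \frac{Q}{7}$
$n = \frac{6973068}{236389}$ ($n = 24 - 4 \left(- \frac{324933}{236389}\right) = 24 - 4 \left(\left(-324933\right) \frac{1}{236389}\right) = 24 - - \frac{1299732}{236389} = 24 + \frac{1299732}{236389} = \frac{6973068}{236389} \approx 29.498$)
$h = \frac{18}{7}$ ($h = - 3 \cdot 1 \left(-5 + \left(4 - - \frac{1}{7}\right)\right) = - 3 \cdot 1 \left(-5 + \left(4 + \frac{1}{7}\right)\right) = - 3 \cdot 1 \left(-5 + \frac{29}{7}\right) = - 3 \cdot 1 \left(- \frac{6}{7}\right) = \left(-3\right) \left(- \frac{6}{7}\right) = \frac{18}{7} \approx 2.5714$)
$\frac{\left(4 \left(-5\right) + 2\right) + h \left(-293\right)}{n} - -467435 = \frac{\left(4 \left(-5\right) + 2\right) + \frac{18}{7} \left(-293\right)}{\frac{6973068}{236389}} - -467435 = \left(\left(-20 + 2\right) - \frac{5274}{7}\right) \frac{236389}{6973068} + 467435 = \left(-18 - \frac{5274}{7}\right) \frac{236389}{6973068} + 467435 = \left(- \frac{5400}{7}\right) \frac{236389}{6973068} + 467435 = - \frac{106375050}{4067623} + 467435 = \frac{1901242981955}{4067623}$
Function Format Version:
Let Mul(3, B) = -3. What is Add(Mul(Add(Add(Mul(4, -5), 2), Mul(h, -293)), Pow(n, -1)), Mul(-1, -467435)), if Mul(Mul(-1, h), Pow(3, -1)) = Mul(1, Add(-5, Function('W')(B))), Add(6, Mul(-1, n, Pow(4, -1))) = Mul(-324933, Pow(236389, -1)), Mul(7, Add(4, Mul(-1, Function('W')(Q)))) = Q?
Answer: Rational(1901242981955, 4067623) ≈ 4.6741e+5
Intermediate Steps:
B = -1 (B = Mul(Rational(1, 3), -3) = -1)
Function('W')(Q) = Add(4, Mul(Rational(-1, 7), Q))
n = Rational(6973068, 236389) (n = Add(24, Mul(-4, Mul(-324933, Pow(236389, -1)))) = Add(24, Mul(-4, Mul(-324933, Rational(1, 236389)))) = Add(24, Mul(-4, Rational(-324933, 236389))) = Add(24, Rational(1299732, 236389)) = Rational(6973068, 236389) ≈ 29.498)
h = Rational(18, 7) (h = Mul(-3, Mul(1, Add(-5, Add(4, Mul(Rational(-1, 7), -1))))) = Mul(-3, Mul(1, Add(-5, Add(4, Rational(1, 7))))) = Mul(-3, Mul(1, Add(-5, Rational(29, 7)))) = Mul(-3, Mul(1, Rational(-6, 7))) = Mul(-3, Rational(-6, 7)) = Rational(18, 7) ≈ 2.5714)
Add(Mul(Add(Add(Mul(4, -5), 2), Mul(h, -293)), Pow(n, -1)), Mul(-1, -467435)) = Add(Mul(Add(Add(Mul(4, -5), 2), Mul(Rational(18, 7), -293)), Pow(Rational(6973068, 236389), -1)), Mul(-1, -467435)) = Add(Mul(Add(Add(-20, 2), Rational(-5274, 7)), Rational(236389, 6973068)), 467435) = Add(Mul(Add(-18, Rational(-5274, 7)), Rational(236389, 6973068)), 467435) = Add(Mul(Rational(-5400, 7), Rational(236389, 6973068)), 467435) = Add(Rational(-106375050, 4067623), 467435) = Rational(1901242981955, 4067623)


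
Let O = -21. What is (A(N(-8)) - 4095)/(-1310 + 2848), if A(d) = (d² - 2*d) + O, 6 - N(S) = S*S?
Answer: -318/769 ≈ -0.41352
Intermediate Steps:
N(S) = 6 - S² (N(S) = 6 - S*S = 6 - S²)
A(d) = -21 + d² - 2*d (A(d) = (d² - 2*d) - 21 = -21 + d² - 2*d)
(A(N(-8)) - 4095)/(-1310 + 2848) = ((-21 + (6 - 1*(-8)²)² - 2*(6 - 1*(-8)²)) - 4095)/(-1310 + 2848) = ((-21 + (6 - 1*64)² - 2*(6 - 1*64)) - 4095)/1538 = ((-21 + (6 - 64)² - 2*(6 - 64)) - 4095)*(1/1538) = ((-21 + (-58)² - 2*(-58)) - 4095)*(1/1538) = ((-21 + 3364 + 116) - 4095)*(1/1538) = (3459 - 4095)*(1/1538) = -636*1/1538 = -318/769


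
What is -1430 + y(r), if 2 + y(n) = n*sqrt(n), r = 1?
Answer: -1431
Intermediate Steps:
y(n) = -2 + n**(3/2) (y(n) = -2 + n*sqrt(n) = -2 + n**(3/2))
-1430 + y(r) = -1430 + (-2 + 1**(3/2)) = -1430 + (-2 + 1) = -1430 - 1 = -1431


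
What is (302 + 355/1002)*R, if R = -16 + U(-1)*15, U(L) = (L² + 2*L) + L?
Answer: -6968057/501 ≈ -13908.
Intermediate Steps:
U(L) = L² + 3*L
R = -46 (R = -16 - (3 - 1)*15 = -16 - 1*2*15 = -16 - 2*15 = -16 - 30 = -46)
(302 + 355/1002)*R = (302 + 355/1002)*(-46) = (302959/1002)*(-46) = -6968057/501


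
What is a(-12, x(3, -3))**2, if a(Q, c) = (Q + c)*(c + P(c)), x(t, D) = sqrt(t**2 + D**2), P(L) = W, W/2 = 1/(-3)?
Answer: 3564 - 1976*sqrt(2) ≈ 769.51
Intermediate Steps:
W = -2/3 (W = 2/(-3) = 2*(-1/3) = -2/3 ≈ -0.66667)
P(L) = -2/3
x(t, D) = sqrt(D**2 + t**2)
a(Q, c) = (-2/3 + c)*(Q + c) (a(Q, c) = (Q + c)*(c - 2/3) = (Q + c)*(-2/3 + c) = (-2/3 + c)*(Q + c))
a(-12, x(3, -3))**2 = ((sqrt((-3)**2 + 3**2))**2 - 2/3*(-12) - 2*sqrt((-3)**2 + 3**2)/3 - 12*sqrt((-3)**2 + 3**2))**2 = ((sqrt(9 + 9))**2 + 8 - 2*sqrt(9 + 9)/3 - 12*sqrt(9 + 9))**2 = ((sqrt(18))**2 + 8 - 2*sqrt(2) - 36*sqrt(2))**2 = ((3*sqrt(2))**2 + 8 - 2*sqrt(2) - 36*sqrt(2))**2 = (18 + 8 - 2*sqrt(2) - 36*sqrt(2))**2 = (26 - 38*sqrt(2))**2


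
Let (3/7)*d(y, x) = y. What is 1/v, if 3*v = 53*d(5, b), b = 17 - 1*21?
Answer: 9/1855 ≈ 0.0048518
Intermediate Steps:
b = -4 (b = 17 - 21 = -4)
d(y, x) = 7*y/3
v = 1855/9 (v = (53*((7/3)*5))/3 = (53*(35/3))/3 = (⅓)*(1855/3) = 1855/9 ≈ 206.11)
1/v = 1/(1855/9) = 9/1855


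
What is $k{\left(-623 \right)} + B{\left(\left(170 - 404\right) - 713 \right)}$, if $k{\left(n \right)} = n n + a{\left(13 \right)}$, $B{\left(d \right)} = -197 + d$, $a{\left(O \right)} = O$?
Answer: $386998$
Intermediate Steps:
$k{\left(n \right)} = 13 + n^{2}$ ($k{\left(n \right)} = n n + 13 = n^{2} + 13 = 13 + n^{2}$)
$k{\left(-623 \right)} + B{\left(\left(170 - 404\right) - 713 \right)} = \left(13 + \left(-623\right)^{2}\right) + \left(-197 + \left(\left(170 - 404\right) - 713\right)\right) = \left(13 + 388129\right) - 1144 = 388142 - 1144 = 386998$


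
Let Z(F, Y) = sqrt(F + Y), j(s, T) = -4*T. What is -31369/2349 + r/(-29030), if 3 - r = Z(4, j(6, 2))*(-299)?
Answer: -910649117/68191470 - 299*I/14515 ≈ -13.354 - 0.020599*I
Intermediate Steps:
r = 3 + 598*I (r = 3 - sqrt(4 - 4*2)*(-299) = 3 - sqrt(4 - 8)*(-299) = 3 - sqrt(-4)*(-299) = 3 - 2*I*(-299) = 3 - (-598)*I = 3 + 598*I ≈ 3.0 + 598.0*I)
-31369/2349 + r/(-29030) = -31369/2349 + (3 + 598*I)/(-29030) = -31369*1/2349 + (3 + 598*I)*(-1/29030) = -31369/2349 + (-3/29030 - 299*I/14515) = -910649117/68191470 - 299*I/14515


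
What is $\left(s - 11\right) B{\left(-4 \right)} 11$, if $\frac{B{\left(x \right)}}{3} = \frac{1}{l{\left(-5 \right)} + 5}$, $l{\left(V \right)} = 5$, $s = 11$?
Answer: $0$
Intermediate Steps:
$B{\left(x \right)} = \frac{3}{10}$ ($B{\left(x \right)} = \frac{3}{5 + 5} = \frac{3}{10}$)
$\left(s - 11\right) B{\left(-4 \right)} 11 = \left(11 - 11\right) \frac{3}{10} \cdot 11 = 0 \cdot \frac{3}{10} \cdot 11 = 0 \cdot 11 = 0$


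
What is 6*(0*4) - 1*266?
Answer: -266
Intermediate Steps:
6*(0*4) - 1*266 = 6*0 - 266 = 0 - 266 = -266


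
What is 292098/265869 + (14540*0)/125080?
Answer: 97366/88623 ≈ 1.0987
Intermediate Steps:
292098/265869 + (14540*0)/125080 = 292098*(1/265869) + 0*(1/125080) = 97366/88623 + 0 = 97366/88623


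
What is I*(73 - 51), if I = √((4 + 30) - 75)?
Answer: 22*I*√41 ≈ 140.87*I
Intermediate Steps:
I = I*√41 (I = √(34 - 75) = √(-41) = I*√41 ≈ 6.4031*I)
I*(73 - 51) = (I*√41)*(73 - 51) = (I*√41)*22 = 22*I*√41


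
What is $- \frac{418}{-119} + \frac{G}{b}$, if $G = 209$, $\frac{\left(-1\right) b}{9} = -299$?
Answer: $\frac{1149709}{320229} \approx 3.5903$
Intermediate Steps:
$b = 2691$ ($b = \left(-9\right) \left(-299\right) = 2691$)
$- \frac{418}{-119} + \frac{G}{b} = - \frac{418}{-119} + \frac{209}{2691} = \left(-418\right) \left(- \frac{1}{119}\right) + 209 \cdot \frac{1}{2691} = \frac{418}{119} + \frac{209}{2691} = \frac{1149709}{320229}$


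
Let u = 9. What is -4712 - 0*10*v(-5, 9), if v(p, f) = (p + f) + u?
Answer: -4712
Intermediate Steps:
v(p, f) = 9 + f + p (v(p, f) = (p + f) + 9 = (f + p) + 9 = 9 + f + p)
-4712 - 0*10*v(-5, 9) = -4712 - 0*10*(9 + 9 - 5) = -4712 - 0*13 = -4712 - 1*0 = -4712 + 0 = -4712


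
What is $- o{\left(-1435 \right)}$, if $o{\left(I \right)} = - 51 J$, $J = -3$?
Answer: $-153$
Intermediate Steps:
$o{\left(I \right)} = 153$ ($o{\left(I \right)} = \left(-51\right) \left(-3\right) = 153$)
$- o{\left(-1435 \right)} = \left(-1\right) 153 = -153$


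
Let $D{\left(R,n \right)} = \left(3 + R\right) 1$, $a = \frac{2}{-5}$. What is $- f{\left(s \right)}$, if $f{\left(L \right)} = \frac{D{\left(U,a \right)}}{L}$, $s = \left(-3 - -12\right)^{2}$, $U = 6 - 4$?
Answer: $- \frac{5}{81} \approx -0.061728$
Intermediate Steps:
$U = 2$ ($U = 6 - 4 = 2$)
$a = - \frac{2}{5}$ ($a = 2 \left(- \frac{1}{5}\right) = - \frac{2}{5} \approx -0.4$)
$D{\left(R,n \right)} = 3 + R$
$s = 81$ ($s = \left(-3 + 12\right)^{2} = 9^{2} = 81$)
$f{\left(L \right)} = \frac{5}{L}$ ($f{\left(L \right)} = \frac{3 + 2}{L} = \frac{5}{L}$)
$- f{\left(s \right)} = - \frac{5}{81}$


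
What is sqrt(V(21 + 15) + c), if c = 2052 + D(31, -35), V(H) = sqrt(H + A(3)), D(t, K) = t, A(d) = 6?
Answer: sqrt(2083 + sqrt(42)) ≈ 45.711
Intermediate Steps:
V(H) = sqrt(6 + H) (V(H) = sqrt(H + 6) = sqrt(6 + H))
c = 2083 (c = 2052 + 31 = 2083)
sqrt(V(21 + 15) + c) = sqrt(sqrt(6 + (21 + 15)) + 2083) = sqrt(sqrt(6 + 36) + 2083) = sqrt(sqrt(42) + 2083) = sqrt(2083 + sqrt(42))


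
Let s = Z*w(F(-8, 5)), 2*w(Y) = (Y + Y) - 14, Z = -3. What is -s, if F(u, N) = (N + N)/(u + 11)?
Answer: -11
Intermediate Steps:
F(u, N) = 2*N/(11 + u) (F(u, N) = (2*N)/(11 + u) = 2*N/(11 + u))
w(Y) = -7 + Y (w(Y) = ((Y + Y) - 14)/2 = (2*Y - 14)/2 = (-14 + 2*Y)/2 = -7 + Y)
s = 11 (s = -3*(-7 + 2*5/(11 - 8)) = -3*(-7 + 2*5/3) = -3*(-7 + 2*5*(⅓)) = -3*(-7 + 10/3) = -3*(-11/3) = 11)
-s = -1*11 = -11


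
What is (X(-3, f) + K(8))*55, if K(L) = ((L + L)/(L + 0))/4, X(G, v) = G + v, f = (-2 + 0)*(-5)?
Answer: 825/2 ≈ 412.50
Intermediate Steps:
f = 10 (f = -2*(-5) = 10)
K(L) = ½ (K(L) = ((2*L)/L)*(¼) = 2*(¼) = ½)
(X(-3, f) + K(8))*55 = ((-3 + 10) + ½)*55 = (7 + ½)*55 = (15/2)*55 = 825/2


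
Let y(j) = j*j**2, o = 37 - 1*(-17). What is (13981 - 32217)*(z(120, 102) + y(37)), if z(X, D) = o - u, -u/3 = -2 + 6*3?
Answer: -925568180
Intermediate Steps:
u = -48 (u = -3*(-2 + 6*3) = -3*(-2 + 18) = -3*16 = -48)
o = 54 (o = 37 + 17 = 54)
y(j) = j**3
z(X, D) = 102 (z(X, D) = 54 - 1*(-48) = 54 + 48 = 102)
(13981 - 32217)*(z(120, 102) + y(37)) = (13981 - 32217)*(102 + 37**3) = -18236*(102 + 50653) = -18236*50755 = -925568180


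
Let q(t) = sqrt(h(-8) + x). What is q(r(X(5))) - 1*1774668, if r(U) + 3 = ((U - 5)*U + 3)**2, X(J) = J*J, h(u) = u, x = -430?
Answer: -1774668 + I*sqrt(438) ≈ -1.7747e+6 + 20.928*I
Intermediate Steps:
X(J) = J**2
r(U) = -3 + (3 + U*(-5 + U))**2 (r(U) = -3 + ((U - 5)*U + 3)**2 = -3 + ((-5 + U)*U + 3)**2 = -3 + (U*(-5 + U) + 3)**2 = -3 + (3 + U*(-5 + U))**2)
q(t) = I*sqrt(438) (q(t) = sqrt(-8 - 430) = sqrt(-438) = I*sqrt(438))
q(r(X(5))) - 1*1774668 = I*sqrt(438) - 1*1774668 = I*sqrt(438) - 1774668 = -1774668 + I*sqrt(438)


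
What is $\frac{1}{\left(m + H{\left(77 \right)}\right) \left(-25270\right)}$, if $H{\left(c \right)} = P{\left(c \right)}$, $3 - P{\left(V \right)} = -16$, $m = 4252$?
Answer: $- \frac{1}{107928170} \approx -9.2654 \cdot 10^{-9}$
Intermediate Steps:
$P{\left(V \right)} = 19$ ($P{\left(V \right)} = 3 - -16 = 3 + 16 = 19$)
$H{\left(c \right)} = 19$
$\frac{1}{\left(m + H{\left(77 \right)}\right) \left(-25270\right)} = \frac{1}{\left(4252 + 19\right) \left(-25270\right)} = \frac{1}{4271} \left(- \frac{1}{25270}\right) = - \frac{1}{107928170}$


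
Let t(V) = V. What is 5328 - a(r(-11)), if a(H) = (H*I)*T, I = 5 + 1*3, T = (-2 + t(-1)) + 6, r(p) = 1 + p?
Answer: 5568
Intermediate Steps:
T = 3 (T = (-2 - 1) + 6 = -3 + 6 = 3)
I = 8 (I = 5 + 3 = 8)
a(H) = 24*H (a(H) = (H*8)*3 = (8*H)*3 = 24*H)
5328 - a(r(-11)) = 5328 - 24*(1 - 11) = 5328 - 24*(-10) = 5328 - 1*(-240) = 5328 + 240 = 5568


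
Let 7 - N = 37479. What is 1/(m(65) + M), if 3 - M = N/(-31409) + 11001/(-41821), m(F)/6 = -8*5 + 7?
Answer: -1313555789/257364964958 ≈ -0.0051039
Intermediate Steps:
N = -37472 (N = 7 - 1*37479 = 7 - 37479 = -37472)
m(F) = -198 (m(F) = 6*(-8*5 + 7) = 6*(-40 + 7) = 6*(-33) = -198)
M = 2719081264/1313555789 (M = 3 - (-37472/(-31409) + 11001/(-41821)) = 3 - (-37472*(-1/31409) + 11001*(-1/41821)) = 3 - (37472/31409 - 11001/41821) = 3 - 1*1221586103/1313555789 = 3 - 1221586103/1313555789 = 2719081264/1313555789 ≈ 2.0700)
1/(m(65) + M) = 1/(-198 + 2719081264/1313555789) = 1/(-257364964958/1313555789) = -1313555789/257364964958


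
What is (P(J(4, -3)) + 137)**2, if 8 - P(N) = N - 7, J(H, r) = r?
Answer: 24025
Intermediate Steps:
P(N) = 15 - N (P(N) = 8 - (N - 7) = 8 - (-7 + N) = 8 + (7 - N) = 15 - N)
(P(J(4, -3)) + 137)**2 = ((15 - 1*(-3)) + 137)**2 = ((15 + 3) + 137)**2 = (18 + 137)**2 = 155**2 = 24025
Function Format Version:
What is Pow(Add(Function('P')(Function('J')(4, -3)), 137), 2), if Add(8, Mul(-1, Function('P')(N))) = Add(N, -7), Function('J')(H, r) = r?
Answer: 24025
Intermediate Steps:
Function('P')(N) = Add(15, Mul(-1, N)) (Function('P')(N) = Add(8, Mul(-1, Add(N, -7))) = Add(8, Mul(-1, Add(-7, N))) = Add(8, Add(7, Mul(-1, N))) = Add(15, Mul(-1, N)))
Pow(Add(Function('P')(Function('J')(4, -3)), 137), 2) = Pow(Add(Add(15, Mul(-1, -3)), 137), 2) = Pow(Add(Add(15, 3), 137), 2) = Pow(Add(18, 137), 2) = Pow(155, 2) = 24025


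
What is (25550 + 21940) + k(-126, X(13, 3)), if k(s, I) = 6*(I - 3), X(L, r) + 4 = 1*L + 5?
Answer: 47556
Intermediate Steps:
X(L, r) = 1 + L (X(L, r) = -4 + (1*L + 5) = -4 + (L + 5) = -4 + (5 + L) = 1 + L)
k(s, I) = -18 + 6*I (k(s, I) = 6*(-3 + I) = -18 + 6*I)
(25550 + 21940) + k(-126, X(13, 3)) = (25550 + 21940) + (-18 + 6*(1 + 13)) = 47490 + (-18 + 6*14) = 47490 + (-18 + 84) = 47490 + 66 = 47556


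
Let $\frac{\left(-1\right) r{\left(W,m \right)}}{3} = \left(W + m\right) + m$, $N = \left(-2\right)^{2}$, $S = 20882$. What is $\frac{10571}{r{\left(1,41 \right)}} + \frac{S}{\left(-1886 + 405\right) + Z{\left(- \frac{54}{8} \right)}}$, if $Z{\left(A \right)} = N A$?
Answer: $- \frac{10570343}{187746} \approx -56.301$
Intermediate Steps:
$N = 4$
$r{\left(W,m \right)} = - 6 m - 3 W$ ($r{\left(W,m \right)} = - 3 \left(\left(W + m\right) + m\right) = - 3 \left(W + 2 m\right) = - 6 m - 3 W$)
$Z{\left(A \right)} = 4 A$
$\frac{10571}{r{\left(1,41 \right)}} + \frac{S}{\left(-1886 + 405\right) + Z{\left(- \frac{54}{8} \right)}} = \frac{10571}{\left(-6\right) 41 - 3} + \frac{20882}{\left(-1886 + 405\right) + 4 \left(- \frac{54}{8}\right)} = \frac{10571}{-246 - 3} + \frac{20882}{-1481 + 4 \left(\left(-54\right) \frac{1}{8}\right)} = \frac{10571}{-249} + \frac{20882}{-1481 + 4 \left(- \frac{27}{4}\right)} = 10571 \left(- \frac{1}{249}\right) + \frac{20882}{-1481 - 27} = - \frac{10571}{249} + \frac{20882}{-1508} = - \frac{10571}{249} + 20882 \left(- \frac{1}{1508}\right) = - \frac{10571}{249} - \frac{10441}{754} = - \frac{10570343}{187746}$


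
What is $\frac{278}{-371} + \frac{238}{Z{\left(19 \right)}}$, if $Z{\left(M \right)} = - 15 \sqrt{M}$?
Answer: $- \frac{278}{371} - \frac{238 \sqrt{19}}{285} \approx -4.3894$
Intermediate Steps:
$\frac{278}{-371} + \frac{238}{Z{\left(19 \right)}} = \frac{278}{-371} + \frac{238}{\left(-15\right) \sqrt{19}} = 278 \left(- \frac{1}{371}\right) + 238 \left(- \frac{\sqrt{19}}{285}\right) = - \frac{278}{371} - \frac{238 \sqrt{19}}{285}$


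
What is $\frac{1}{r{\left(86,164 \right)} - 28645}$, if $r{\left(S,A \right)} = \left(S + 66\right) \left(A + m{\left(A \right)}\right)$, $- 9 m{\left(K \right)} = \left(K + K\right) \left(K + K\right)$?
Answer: $- \frac{9}{16386221} \approx -5.4924 \cdot 10^{-7}$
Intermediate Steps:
$m{\left(K \right)} = - \frac{4 K^{2}}{9}$ ($m{\left(K \right)} = - \frac{\left(K + K\right) \left(K + K\right)}{9} = - \frac{2 K 2 K}{9} = - \frac{4 K^{2}}{9}$)
$r{\left(S,A \right)} = \left(66 + S\right) \left(A - \frac{4 A^{2}}{9}\right)$ ($r{\left(S,A \right)} = \left(S + 66\right) \left(A - \frac{4 A^{2}}{9}\right) = \left(66 + S\right) \left(A - \frac{4 A^{2}}{9}\right)$)
$\frac{1}{r{\left(86,164 \right)} - 28645} = \frac{1}{\frac{1}{9} \cdot 164 \left(594 - 43296 + 9 \cdot 86 - 656 \cdot 86\right) - 28645} = \frac{1}{\frac{1}{9} \cdot 164 \left(594 - 43296 + 774 - 56416\right) - 28645} = \frac{1}{\frac{1}{9} \cdot 164 \left(-98344\right) - 28645} = \frac{1}{- \frac{16128416}{9} - 28645} = \frac{1}{- \frac{16386221}{9}} = - \frac{9}{16386221}$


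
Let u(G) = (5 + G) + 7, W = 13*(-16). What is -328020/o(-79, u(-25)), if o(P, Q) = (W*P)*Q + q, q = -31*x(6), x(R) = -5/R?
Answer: 1968120/1281541 ≈ 1.5357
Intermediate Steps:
W = -208
u(G) = 12 + G
q = 155/6 (q = -(-155)/6 = -31*(-⅚) = 155/6 ≈ 25.833)
o(P, Q) = 155/6 - 208*P*Q (o(P, Q) = (-208*P)*Q + 155/6 = -208*P*Q + 155/6 = 155/6 - 208*P*Q)
-328020/o(-79, u(-25)) = -328020/(155/6 - 208*(-79)*(12 - 25)) = -328020/(155/6 - 208*(-79)*(-13)) = -328020/(155/6 - 213616) = -328020/(-1281541/6) = -328020*(-6/1281541) = 1968120/1281541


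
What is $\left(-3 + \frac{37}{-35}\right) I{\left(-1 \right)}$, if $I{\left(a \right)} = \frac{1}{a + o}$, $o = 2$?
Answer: $- \frac{142}{35} \approx -4.0571$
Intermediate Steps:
$I{\left(a \right)} = \frac{1}{2 + a}$ ($I{\left(a \right)} = \frac{1}{a + 2} = \frac{1}{2 + a}$)
$\left(-3 + \frac{37}{-35}\right) I{\left(-1 \right)} = \frac{-3 + \frac{37}{-35}}{2 - 1} = \frac{-3 + 37 \left(- \frac{1}{35}\right)}{1} = \left(-3 - \frac{37}{35}\right) 1 = \left(- \frac{142}{35}\right) 1 = - \frac{142}{35}$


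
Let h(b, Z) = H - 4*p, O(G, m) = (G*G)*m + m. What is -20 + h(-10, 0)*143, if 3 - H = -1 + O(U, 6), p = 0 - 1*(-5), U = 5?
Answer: -24616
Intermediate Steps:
p = 5 (p = 0 + 5 = 5)
O(G, m) = m + m*G² (O(G, m) = G²*m + m = m*G² + m = m + m*G²)
H = -152 (H = 3 - (-1 + 6*(1 + 5²)) = 3 - (-1 + 6*(1 + 25)) = 3 - (-1 + 6*26) = 3 - (-1 + 156) = 3 - 1*155 = 3 - 155 = -152)
h(b, Z) = -172 (h(b, Z) = -152 - 4*5 = -152 - 20 = -172)
-20 + h(-10, 0)*143 = -20 - 172*143 = -20 - 24596 = -24616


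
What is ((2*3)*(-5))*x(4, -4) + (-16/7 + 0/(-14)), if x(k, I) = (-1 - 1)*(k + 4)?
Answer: 3344/7 ≈ 477.71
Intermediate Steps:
x(k, I) = -8 - 2*k (x(k, I) = -2*(4 + k) = -8 - 2*k)
((2*3)*(-5))*x(4, -4) + (-16/7 + 0/(-14)) = ((2*3)*(-5))*(-8 - 2*4) + (-16/7 + 0/(-14)) = (6*(-5))*(-8 - 8) + (-16*1/7 + 0*(-1/14)) = -30*(-16) + (-16/7 + 0) = 480 - 16/7 = 3344/7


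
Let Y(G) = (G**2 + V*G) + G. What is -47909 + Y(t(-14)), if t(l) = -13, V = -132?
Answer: -46037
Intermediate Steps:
Y(G) = G**2 - 131*G (Y(G) = (G**2 - 132*G) + G = G**2 - 131*G)
-47909 + Y(t(-14)) = -47909 - 13*(-131 - 13) = -47909 - 13*(-144) = -47909 + 1872 = -46037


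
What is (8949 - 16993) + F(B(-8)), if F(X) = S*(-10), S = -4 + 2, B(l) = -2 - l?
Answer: -8024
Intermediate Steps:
S = -2
F(X) = 20 (F(X) = -2*(-10) = 20)
(8949 - 16993) + F(B(-8)) = (8949 - 16993) + 20 = -8044 + 20 = -8024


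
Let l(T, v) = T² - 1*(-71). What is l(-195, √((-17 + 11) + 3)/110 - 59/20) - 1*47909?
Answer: -9813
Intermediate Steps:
l(T, v) = 71 + T² (l(T, v) = T² + 71 = 71 + T²)
l(-195, √((-17 + 11) + 3)/110 - 59/20) - 1*47909 = (71 + (-195)²) - 1*47909 = (71 + 38025) - 47909 = 38096 - 47909 = -9813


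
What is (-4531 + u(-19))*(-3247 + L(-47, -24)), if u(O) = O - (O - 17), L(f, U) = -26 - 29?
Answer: 14905228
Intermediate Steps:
L(f, U) = -55
u(O) = 17 (u(O) = O - (-17 + O) = O + (17 - O) = 17)
(-4531 + u(-19))*(-3247 + L(-47, -24)) = (-4531 + 17)*(-3247 - 55) = -4514*(-3302) = 14905228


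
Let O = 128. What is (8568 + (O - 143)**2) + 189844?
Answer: 198637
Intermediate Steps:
(8568 + (O - 143)**2) + 189844 = (8568 + (128 - 143)**2) + 189844 = (8568 + (-15)**2) + 189844 = (8568 + 225) + 189844 = 8793 + 189844 = 198637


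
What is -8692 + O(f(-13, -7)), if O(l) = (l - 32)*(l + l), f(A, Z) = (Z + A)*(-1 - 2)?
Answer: -5332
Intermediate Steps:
f(A, Z) = -3*A - 3*Z (f(A, Z) = (A + Z)*(-3) = -3*A - 3*Z)
O(l) = 2*l*(-32 + l) (O(l) = (-32 + l)*(2*l) = 2*l*(-32 + l))
-8692 + O(f(-13, -7)) = -8692 + 2*(-3*(-13) - 3*(-7))*(-32 + (-3*(-13) - 3*(-7))) = -8692 + 2*(39 + 21)*(-32 + (39 + 21)) = -8692 + 2*60*(-32 + 60) = -8692 + 2*60*28 = -8692 + 3360 = -5332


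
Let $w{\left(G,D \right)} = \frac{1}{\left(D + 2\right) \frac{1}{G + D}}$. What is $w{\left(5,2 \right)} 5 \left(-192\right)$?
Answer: $-1680$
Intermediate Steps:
$w{\left(G,D \right)} = \frac{D + G}{2 + D}$ ($w{\left(G,D \right)} = \frac{1}{\left(2 + D\right) \frac{1}{D + G}} = \frac{1}{\frac{1}{D + G} \left(2 + D\right)} = \frac{D + G}{2 + D}$)
$w{\left(5,2 \right)} 5 \left(-192\right) = \frac{2 + 5}{2 + 2} \cdot 5 \left(-192\right) = \frac{1}{4} \cdot 7 \cdot 5 \left(-192\right) = \frac{7}{4} \cdot 5 \left(-192\right) = \frac{35}{4} \left(-192\right) = -1680$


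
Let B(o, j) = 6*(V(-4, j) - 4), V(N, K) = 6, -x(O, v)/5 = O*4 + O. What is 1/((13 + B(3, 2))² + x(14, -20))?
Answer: 1/275 ≈ 0.0036364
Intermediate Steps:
x(O, v) = -25*O (x(O, v) = -5*(O*4 + O) = -5*(4*O + O) = -25*O)
B(o, j) = 12 (B(o, j) = 6*(6 - 4) = 6*2 = 12)
1/((13 + B(3, 2))² + x(14, -20)) = 1/((13 + 12)² - 25*14) = 1/(25² - 350) = 1/(625 - 350) = 1/275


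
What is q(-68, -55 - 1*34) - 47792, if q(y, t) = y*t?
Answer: -41740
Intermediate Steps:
q(y, t) = t*y
q(-68, -55 - 1*34) - 47792 = (-55 - 1*34)*(-68) - 47792 = (-55 - 34)*(-68) - 47792 = -89*(-68) - 47792 = 6052 - 47792 = -41740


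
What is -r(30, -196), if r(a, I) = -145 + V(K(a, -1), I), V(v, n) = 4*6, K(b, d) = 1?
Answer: 121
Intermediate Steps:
V(v, n) = 24
r(a, I) = -121 (r(a, I) = -145 + 24 = -121)
-r(30, -196) = -1*(-121) = 121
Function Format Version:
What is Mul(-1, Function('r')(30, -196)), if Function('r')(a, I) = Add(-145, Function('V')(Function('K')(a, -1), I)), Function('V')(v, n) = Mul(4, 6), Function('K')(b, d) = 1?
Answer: 121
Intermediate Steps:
Function('V')(v, n) = 24
Function('r')(a, I) = -121 (Function('r')(a, I) = Add(-145, 24) = -121)
Mul(-1, Function('r')(30, -196)) = Mul(-1, -121) = 121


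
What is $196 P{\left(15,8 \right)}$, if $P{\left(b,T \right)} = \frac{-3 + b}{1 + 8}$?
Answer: $\frac{784}{3} \approx 261.33$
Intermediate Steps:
$P{\left(b,T \right)} = - \frac{1}{3} + \frac{b}{9}$ ($P{\left(b,T \right)} = \frac{-3 + b}{9} = \left(-3 + b\right) \frac{1}{9} = - \frac{1}{3} + \frac{b}{9}$)
$196 P{\left(15,8 \right)} = 196 \left(- \frac{1}{3} + \frac{1}{9} \cdot 15\right) = 196 \left(- \frac{1}{3} + \frac{5}{3}\right) = 196 \cdot \frac{4}{3} = \frac{784}{3}$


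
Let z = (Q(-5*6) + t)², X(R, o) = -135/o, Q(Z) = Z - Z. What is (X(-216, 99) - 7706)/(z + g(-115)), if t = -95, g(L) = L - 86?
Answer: -84781/97064 ≈ -0.87346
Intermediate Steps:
Q(Z) = 0
g(L) = -86 + L
z = 9025 (z = (0 - 95)² = (-95)² = 9025)
(X(-216, 99) - 7706)/(z + g(-115)) = (-135/99 - 7706)/(9025 + (-86 - 115)) = (-135*1/99 - 7706)/(9025 - 201) = (-15/11 - 7706)/8824 = -84781/11*1/8824 = -84781/97064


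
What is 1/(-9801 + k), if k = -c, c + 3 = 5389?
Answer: -1/15187 ≈ -6.5846e-5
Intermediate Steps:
c = 5386 (c = -3 + 5389 = 5386)
k = -5386 (k = -1*5386 = -5386)
1/(-9801 + k) = 1/(-9801 - 5386) = 1/(-15187) = -1/15187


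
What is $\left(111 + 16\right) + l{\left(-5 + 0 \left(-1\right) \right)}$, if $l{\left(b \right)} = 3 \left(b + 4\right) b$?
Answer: $142$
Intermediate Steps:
$l{\left(b \right)} = b \left(12 + 3 b\right)$ ($l{\left(b \right)} = 3 \left(4 + b\right) b = \left(12 + 3 b\right) b = b \left(12 + 3 b\right)$)
$\left(111 + 16\right) + l{\left(-5 + 0 \left(-1\right) \right)} = \left(111 + 16\right) + 3 \left(-5 + 0 \left(-1\right)\right) \left(4 + \left(-5 + 0 \left(-1\right)\right)\right) = 127 + 3 \left(-5 + 0\right) \left(4 + \left(-5 + 0\right)\right) = 127 + 3 \left(-5\right) \left(4 - 5\right) = 127 + 3 \left(-5\right) \left(-1\right) = 127 + 15 = 142$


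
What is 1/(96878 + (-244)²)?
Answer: 1/156414 ≈ 6.3933e-6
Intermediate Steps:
1/(96878 + (-244)²) = 1/(96878 + 59536) = 1/156414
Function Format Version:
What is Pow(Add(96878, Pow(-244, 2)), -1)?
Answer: Rational(1, 156414) ≈ 6.3933e-6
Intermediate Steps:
Pow(Add(96878, Pow(-244, 2)), -1) = Pow(Add(96878, 59536), -1) = Pow(156414, -1) = Rational(1, 156414)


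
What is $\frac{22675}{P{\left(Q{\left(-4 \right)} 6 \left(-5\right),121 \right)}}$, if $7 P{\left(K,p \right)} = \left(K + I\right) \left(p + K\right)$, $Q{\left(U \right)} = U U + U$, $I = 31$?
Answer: $\frac{22675}{11233} \approx 2.0186$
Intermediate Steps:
$Q{\left(U \right)} = U + U^{2}$ ($Q{\left(U \right)} = U^{2} + U = U + U^{2}$)
$P{\left(K,p \right)} = \frac{\left(31 + K\right) \left(K + p\right)}{7}$ ($P{\left(K,p \right)} = \frac{\left(K + 31\right) \left(p + K\right)}{7} = \frac{\left(31 + K\right) \left(K + p\right)}{7}$)
$\frac{22675}{P{\left(Q{\left(-4 \right)} 6 \left(-5\right),121 \right)}} = \frac{22675}{\frac{\left(- 4 \left(1 - 4\right) 6 \left(-5\right)\right)^{2}}{7} + \frac{31 - 4 \left(1 - 4\right) 6 \left(-5\right)}{7} + \frac{31}{7} \cdot 121 + \frac{1}{7} - 4 \left(1 - 4\right) 6 \left(-5\right) 121} = \frac{22675}{\frac{\left(\left(-4\right) \left(-3\right) 6 \left(-5\right)\right)^{2}}{7} + \frac{31 \left(-4\right) \left(-3\right) 6 \left(-5\right)}{7} + \frac{3751}{7} + \frac{1}{7} \left(-4\right) \left(-3\right) 6 \left(-5\right) 121} = \frac{22675}{\frac{\left(12 \cdot 6 \left(-5\right)\right)^{2}}{7} + \frac{31 \cdot 12 \cdot 6 \left(-5\right)}{7} + \frac{3751}{7} + \frac{1}{7} \cdot 12 \cdot 6 \left(-5\right) 121} = \frac{22675}{\frac{\left(72 \left(-5\right)\right)^{2}}{7} + \frac{31 \cdot 72 \left(-5\right)}{7} + \frac{3751}{7} + \frac{1}{7} \cdot 72 \left(-5\right) 121} = \frac{22675}{\frac{\left(-360\right)^{2}}{7} + \frac{31}{7} \left(-360\right) + \frac{3751}{7} + \frac{1}{7} \left(-360\right) 121} = \frac{22675}{\frac{1}{7} \cdot 129600 - \frac{11160}{7} + \frac{3751}{7} - \frac{43560}{7}} = \frac{22675}{\frac{129600}{7} - \frac{11160}{7} + \frac{3751}{7} - \frac{43560}{7}} = \frac{22675}{11233}$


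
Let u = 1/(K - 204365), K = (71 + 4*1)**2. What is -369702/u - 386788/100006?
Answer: 3673949197533046/50003 ≈ 7.3475e+10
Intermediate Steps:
K = 5625 (K = (71 + 4)**2 = 75**2 = 5625)
u = -1/198740 (u = 1/(5625 - 204365) = 1/(-198740) = -1/198740 ≈ -5.0317e-6)
-369702/u - 386788/100006 = -369702/(-1/198740) - 386788/100006 = -369702*(-198740) - 386788*1/100006 = 73474575480 - 193394/50003 = 3673949197533046/50003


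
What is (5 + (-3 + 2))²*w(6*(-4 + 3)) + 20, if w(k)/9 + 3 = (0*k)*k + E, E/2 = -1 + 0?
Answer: -700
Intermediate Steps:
E = -2 (E = 2*(-1 + 0) = 2*(-1) = -2)
w(k) = -45 (w(k) = -27 + 9*((0*k)*k - 2) = -27 + 9*(0*k - 2) = -27 + 9*(0 - 2) = -27 + 9*(-2) = -27 - 18 = -45)
(5 + (-3 + 2))²*w(6*(-4 + 3)) + 20 = (5 + (-3 + 2))²*(-45) + 20 = (5 - 1)²*(-45) + 20 = 4²*(-45) + 20 = 16*(-45) + 20 = -720 + 20 = -700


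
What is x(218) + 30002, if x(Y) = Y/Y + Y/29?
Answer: 870305/29 ≈ 30011.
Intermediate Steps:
x(Y) = 1 + Y/29 (x(Y) = 1 + Y*(1/29) = 1 + Y/29)
x(218) + 30002 = (1 + (1/29)*218) + 30002 = (1 + 218/29) + 30002 = 247/29 + 30002 = 870305/29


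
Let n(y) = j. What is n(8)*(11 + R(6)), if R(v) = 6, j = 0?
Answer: 0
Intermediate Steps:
n(y) = 0
n(8)*(11 + R(6)) = 0*(11 + 6) = 0*17 = 0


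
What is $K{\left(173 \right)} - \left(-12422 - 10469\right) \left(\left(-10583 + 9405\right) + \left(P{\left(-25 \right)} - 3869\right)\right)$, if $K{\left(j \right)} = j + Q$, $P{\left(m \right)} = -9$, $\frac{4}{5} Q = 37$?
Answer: $- \frac{462946707}{4} \approx -1.1574 \cdot 10^{8}$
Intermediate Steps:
$Q = \frac{185}{4}$ ($Q = \frac{5}{4} \cdot 37 = \frac{185}{4} \approx 46.25$)
$K{\left(j \right)} = \frac{185}{4} + j$ ($K{\left(j \right)} = j + \frac{185}{4} = \frac{185}{4} + j$)
$K{\left(173 \right)} - \left(-12422 - 10469\right) \left(\left(-10583 + 9405\right) + \left(P{\left(-25 \right)} - 3869\right)\right) = \left(\frac{185}{4} + 173\right) - \left(-12422 - 10469\right) \left(\left(-10583 + 9405\right) - 3878\right) = \frac{877}{4} - - 22891 \left(-1178 - 3878\right) = \frac{877}{4} - \left(-22891\right) \left(-5056\right) = \frac{877}{4} - 115736896 = - \frac{462946707}{4}$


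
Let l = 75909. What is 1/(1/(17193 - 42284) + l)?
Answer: 25091/1904632718 ≈ 1.3174e-5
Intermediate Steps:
1/(1/(17193 - 42284) + l) = 1/(1/(17193 - 42284) + 75909) = 1/(1/(-25091) + 75909) = 1/(-1/25091 + 75909) = 1/(1904632718/25091) = 25091/1904632718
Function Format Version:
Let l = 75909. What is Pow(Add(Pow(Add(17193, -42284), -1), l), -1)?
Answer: Rational(25091, 1904632718) ≈ 1.3174e-5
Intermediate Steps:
Pow(Add(Pow(Add(17193, -42284), -1), l), -1) = Pow(Add(Pow(Add(17193, -42284), -1), 75909), -1) = Pow(Add(Pow(-25091, -1), 75909), -1) = Pow(Add(Rational(-1, 25091), 75909), -1) = Pow(Rational(1904632718, 25091), -1) = Rational(25091, 1904632718)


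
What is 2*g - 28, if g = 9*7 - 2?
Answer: 94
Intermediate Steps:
g = 61 (g = 63 - 2 = 61)
2*g - 28 = 2*61 - 28 = 122 - 28 = 94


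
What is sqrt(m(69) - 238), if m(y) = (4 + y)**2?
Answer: sqrt(5091) ≈ 71.351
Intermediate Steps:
sqrt(m(69) - 238) = sqrt((4 + 69)**2 - 238) = sqrt(73**2 - 238) = sqrt(5329 - 238) = sqrt(5091)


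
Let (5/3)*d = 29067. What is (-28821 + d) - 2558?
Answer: -69694/5 ≈ -13939.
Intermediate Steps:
d = 87201/5 (d = (3/5)*29067 = 87201/5 ≈ 17440.)
(-28821 + d) - 2558 = (-28821 + 87201/5) - 2558 = -56904/5 - 2558 = -69694/5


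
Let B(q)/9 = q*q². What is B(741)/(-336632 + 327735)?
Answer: -3661821189/8897 ≈ -4.1158e+5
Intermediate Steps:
B(q) = 9*q³ (B(q) = 9*(q*q²) = 9*q³)
B(741)/(-336632 + 327735) = (9*741³)/(-336632 + 327735) = (9*406869021)/(-8897) = 3661821189*(-1/8897) = -3661821189/8897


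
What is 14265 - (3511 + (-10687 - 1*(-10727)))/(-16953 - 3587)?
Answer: 293006651/20540 ≈ 14265.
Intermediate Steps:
14265 - (3511 + (-10687 - 1*(-10727)))/(-16953 - 3587) = 14265 - (3511 + (-10687 + 10727))/(-20540) = 14265 - (3511 + 40)*(-1)/20540 = 14265 - 3551*(-1)/20540 = 14265 - 1*(-3551/20540) = 14265 + 3551/20540 = 293006651/20540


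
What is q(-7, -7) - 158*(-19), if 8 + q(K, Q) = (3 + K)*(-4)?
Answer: 3010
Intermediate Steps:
q(K, Q) = -20 - 4*K (q(K, Q) = -8 + (3 + K)*(-4) = -8 + (-12 - 4*K) = -20 - 4*K)
q(-7, -7) - 158*(-19) = (-20 - 4*(-7)) - 158*(-19) = (-20 + 28) + 3002 = 8 + 3002 = 3010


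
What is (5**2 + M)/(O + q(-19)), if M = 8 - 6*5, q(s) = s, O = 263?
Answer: 3/244 ≈ 0.012295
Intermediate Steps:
M = -22 (M = 8 - 30 = -22)
(5**2 + M)/(O + q(-19)) = (5**2 - 22)/(263 - 19) = (25 - 22)/244 = 3*(1/244) = 3/244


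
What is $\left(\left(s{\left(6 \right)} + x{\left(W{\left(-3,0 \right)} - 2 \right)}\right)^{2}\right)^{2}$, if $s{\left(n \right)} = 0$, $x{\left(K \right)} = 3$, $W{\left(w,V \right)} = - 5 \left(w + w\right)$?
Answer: $81$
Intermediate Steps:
$W{\left(w,V \right)} = - 10 w$ ($W{\left(w,V \right)} = - 5 \cdot 2 w = - 10 w$)
$\left(\left(s{\left(6 \right)} + x{\left(W{\left(-3,0 \right)} - 2 \right)}\right)^{2}\right)^{2} = \left(\left(0 + 3\right)^{2}\right)^{2} = \left(3^{2}\right)^{2} = 9^{2} = 81$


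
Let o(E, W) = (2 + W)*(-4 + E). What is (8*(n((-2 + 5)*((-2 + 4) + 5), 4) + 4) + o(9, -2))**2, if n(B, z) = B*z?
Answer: 495616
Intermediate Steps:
o(E, W) = (-4 + E)*(2 + W)
(8*(n((-2 + 5)*((-2 + 4) + 5), 4) + 4) + o(9, -2))**2 = (8*(((-2 + 5)*((-2 + 4) + 5))*4 + 4) + (-8 - 4*(-2) + 2*9 + 9*(-2)))**2 = (8*((3*(2 + 5))*4 + 4) + (-8 + 8 + 18 - 18))**2 = (8*((3*7)*4 + 4) + 0)**2 = (8*(21*4 + 4) + 0)**2 = (8*(84 + 4) + 0)**2 = (8*88 + 0)**2 = (704 + 0)**2 = 704**2 = 495616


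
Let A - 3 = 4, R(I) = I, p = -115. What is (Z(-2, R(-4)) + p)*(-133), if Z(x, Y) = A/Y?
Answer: 62111/4 ≈ 15528.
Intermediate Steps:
A = 7 (A = 3 + 4 = 7)
Z(x, Y) = 7/Y
(Z(-2, R(-4)) + p)*(-133) = (7/(-4) - 115)*(-133) = (7*(-¼) - 115)*(-133) = (-7/4 - 115)*(-133) = -467/4*(-133) = 62111/4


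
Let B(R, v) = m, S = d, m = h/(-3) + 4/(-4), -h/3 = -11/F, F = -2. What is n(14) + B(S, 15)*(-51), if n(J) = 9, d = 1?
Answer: -441/2 ≈ -220.50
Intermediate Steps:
h = -33/2 (h = -(-33)/(-2) = -(-33)*(-1)/2 = -3*11/2 = -33/2 ≈ -16.500)
m = 9/2 (m = -33/2/(-3) + 4/(-4) = -33/2*(-⅓) + 4*(-¼) = 11/2 - 1 = 9/2 ≈ 4.5000)
S = 1
B(R, v) = 9/2
n(14) + B(S, 15)*(-51) = 9 + (9/2)*(-51) = 9 - 459/2 = -441/2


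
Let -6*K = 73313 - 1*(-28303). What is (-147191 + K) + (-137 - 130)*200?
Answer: -217527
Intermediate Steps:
K = -16936 (K = -(73313 - 1*(-28303))/6 = -(73313 + 28303)/6 = -1/6*101616 = -16936)
(-147191 + K) + (-137 - 130)*200 = (-147191 - 16936) + (-137 - 130)*200 = -164127 - 267*200 = -164127 - 53400 = -217527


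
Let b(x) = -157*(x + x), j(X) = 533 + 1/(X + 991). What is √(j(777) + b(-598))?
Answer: √147152072522/884 ≈ 433.94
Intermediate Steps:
j(X) = 533 + 1/(991 + X)
b(x) = -314*x
√(j(777) + b(-598)) = √((528204 + 533*777)/(991 + 777) - 314*(-598)) = √((528204 + 414141)/1768 + 187772) = √((1/1768)*942345 + 187772) = √(942345/1768 + 187772) = √(332923241/1768) = √147152072522/884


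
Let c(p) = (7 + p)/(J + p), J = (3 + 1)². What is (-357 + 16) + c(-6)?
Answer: -3409/10 ≈ -340.90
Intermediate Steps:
J = 16 (J = 4² = 16)
c(p) = (7 + p)/(16 + p)
(-357 + 16) + c(-6) = (-357 + 16) + (7 - 6)/(16 - 6) = -341 + 1/10 = -341 + (⅒)*1 = -341 + ⅒ = -3409/10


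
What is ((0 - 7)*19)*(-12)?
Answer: 1596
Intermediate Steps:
((0 - 7)*19)*(-12) = -7*19*(-12) = -133*(-12) = 1596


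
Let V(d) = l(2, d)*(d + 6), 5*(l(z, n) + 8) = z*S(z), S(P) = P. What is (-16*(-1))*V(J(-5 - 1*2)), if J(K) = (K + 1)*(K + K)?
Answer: -10368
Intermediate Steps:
J(K) = 2*K*(1 + K) (J(K) = (1 + K)*(2*K) = 2*K*(1 + K))
l(z, n) = -8 + z**2/5 (l(z, n) = -8 + (z*z)/5 = -8 + z**2/5)
V(d) = -216/5 - 36*d/5 (V(d) = (-8 + (1/5)*2**2)*(d + 6) = (-8 + (1/5)*4)*(6 + d) = (-8 + 4/5)*(6 + d) = -36*(6 + d)/5 = -216/5 - 36*d/5)
(-16*(-1))*V(J(-5 - 1*2)) = (-16*(-1))*(-216/5 - 72*(-5 - 1*2)*(1 + (-5 - 1*2))/5) = 16*(-216/5 - 72*(-5 - 2)*(1 + (-5 - 2))/5) = 16*(-216/5 - 72*(-7)*(1 - 7)/5) = 16*(-216/5 - 72*(-7)*(-6)/5) = 16*(-216/5 - 36/5*84) = 16*(-216/5 - 3024/5) = 16*(-648) = -10368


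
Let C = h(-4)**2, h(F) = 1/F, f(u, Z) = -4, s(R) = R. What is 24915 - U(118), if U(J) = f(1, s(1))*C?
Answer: 99661/4 ≈ 24915.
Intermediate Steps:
C = 1/16 (C = (1/(-4))**2 = (-1/4)**2 = 1/16 ≈ 0.062500)
U(J) = -1/4 (U(J) = -4*1/16 = -1/4)
24915 - U(118) = 24915 - 1*(-1/4) = 24915 + 1/4 = 99661/4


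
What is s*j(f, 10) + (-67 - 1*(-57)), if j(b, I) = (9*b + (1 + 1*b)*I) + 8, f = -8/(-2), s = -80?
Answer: -7530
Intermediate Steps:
f = 4 (f = -8*(-½) = 4)
j(b, I) = 8 + 9*b + I*(1 + b) (j(b, I) = (9*b + (1 + b)*I) + 8 = (9*b + I*(1 + b)) + 8 = 8 + 9*b + I*(1 + b))
s*j(f, 10) + (-67 - 1*(-57)) = -80*(8 + 10 + 9*4 + 10*4) + (-67 - 1*(-57)) = -80*(8 + 10 + 36 + 40) + (-67 + 57) = -80*94 - 10 = -7520 - 10 = -7530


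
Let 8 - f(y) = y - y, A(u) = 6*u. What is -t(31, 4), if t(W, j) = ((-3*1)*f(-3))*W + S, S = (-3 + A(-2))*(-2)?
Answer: 714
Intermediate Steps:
f(y) = 8 (f(y) = 8 - (y - y) = 8 - 1*0 = 8 + 0 = 8)
S = 30 (S = (-3 + 6*(-2))*(-2) = (-3 - 12)*(-2) = -15*(-2) = 30)
t(W, j) = 30 - 24*W (t(W, j) = (-3*1*8)*W + 30 = (-3*8)*W + 30 = -24*W + 30 = 30 - 24*W)
-t(31, 4) = -(30 - 24*31) = -(30 - 744) = -1*(-714) = 714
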